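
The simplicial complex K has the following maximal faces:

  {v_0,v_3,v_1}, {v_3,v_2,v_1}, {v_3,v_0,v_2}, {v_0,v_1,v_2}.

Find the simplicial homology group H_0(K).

Order the vertices as v_0 < v_1 < v_2 < v_3. Listing each simplex with vertices in this order, K has dimension 2 with simplices:

  0-simplices (4): [v_0], [v_1], [v_2], [v_3]
  1-simplices (6): [v_0,v_1], [v_0,v_2], [v_0,v_3], [v_1,v_2], [v_1,v_3], [v_2,v_3]
  2-simplices (4): [v_0,v_1,v_2], [v_0,v_1,v_3], [v_0,v_2,v_3], [v_1,v_2,v_3]

so the chain groups are C_0 ≅ Z^4, C_1 ≅ Z^6, C_2 ≅ Z^4.

Boundary ∂_1: C_1 → C_0 is given by ∂[p,q] = [q] − [p]. For instance
  ∂[v_1,v_3] = [v_3] − [v_1].
As a 4×6 matrix over Z this has rank 3, with invariant factors (1,1,1).

Boundary ∂_2: C_2 → C_1 acts by ∂[p,q,r] = [q,r] − [p,r] + [p,q]. For instance
  ∂[v_0,v_1,v_2] = [v_1,v_2] − [v_0,v_2] + [v_0,v_1],
  ∂[v_0,v_2,v_3] = [v_2,v_3] − [v_0,v_3] + [v_0,v_2].
The resulting 6×4 matrix has rank 3, and its Smith normal form has invariant factors (1,1,1).

Computing H_k = (kernel of ∂_k) / (image of ∂_{k+1}):

  H_0: rank C_0 − rank ∂_1 = 4 − 3 = 1, and the invariant factors of ∂_1 are all 1, so H_0 ≅ Z.

(K is a triangulation of the 2-sphere S^2.)

H_0 = Z.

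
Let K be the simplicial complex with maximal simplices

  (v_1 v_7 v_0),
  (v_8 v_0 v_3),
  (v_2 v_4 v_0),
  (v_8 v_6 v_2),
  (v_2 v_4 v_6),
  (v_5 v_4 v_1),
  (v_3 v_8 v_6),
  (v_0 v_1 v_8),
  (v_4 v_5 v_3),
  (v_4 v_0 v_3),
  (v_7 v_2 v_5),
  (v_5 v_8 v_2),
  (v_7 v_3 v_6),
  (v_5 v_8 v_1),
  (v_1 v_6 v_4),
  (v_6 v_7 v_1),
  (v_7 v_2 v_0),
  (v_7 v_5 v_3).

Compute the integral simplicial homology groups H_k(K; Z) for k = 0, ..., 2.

Take the total order v_0 < v_1 < v_2 < v_3 < v_4 < v_5 < v_6 < v_7 < v_8 on the vertex set. Then K (dimension 2) consists of the simplices:

  0-simplices (9): [v_0], [v_1], [v_2], [v_3], [v_4], [v_5], [v_6], [v_7], [v_8]
  1-simplices (27): (27 of them)
  2-simplices (18): (18 of them)

Hence C_0 ≅ Z^9, C_1 ≅ Z^27, C_2 ≅ Z^18.

Boundary ∂_1: C_1 → C_0 is given by ∂[p,q] = [q] − [p]. For instance
  ∂[v_0,v_7] = [v_7] − [v_0].
The 9×27 boundary matrix has rank 8 and Smith normal form diag(1,1,1,1,1,1,1,1).

∂_2: C_2 → C_1 maps a triangle to the signed sum of its edges. For instance
  ∂[v_2,v_5,v_7] = [v_5,v_7] − [v_2,v_7] + [v_2,v_5],
  ∂[v_1,v_4,v_5] = [v_4,v_5] − [v_1,v_5] + [v_1,v_4].
The 27×18 boundary matrix has rank 17 and Smith normal form diag(1,1,1,1,1,1,1,1,1,1,1,1,1,1,1,1,1).

Reading off H_k = ker ∂_k / im ∂_{k+1}:

  H_0: rank C_0 − rank ∂_1 = 9 − 8 = 1, and the invariant factors of ∂_1 are all 1, so H_0 ≅ Z.
  H_1: rank ker ∂_1 − rank ∂_2 = (27 − 8) − 17 = 2, and the invariant factors of ∂_2 are all 1, so H_1 ≅ Z^2.
  H_2: rank ker ∂_2 − rank ∂_3 = (18 − 17) − 0 = 1, and there is no ∂_3, so H_2 ≅ Z.

H_0 ≅ Z,  H_1 ≅ Z^2,  H_2 ≅ Z.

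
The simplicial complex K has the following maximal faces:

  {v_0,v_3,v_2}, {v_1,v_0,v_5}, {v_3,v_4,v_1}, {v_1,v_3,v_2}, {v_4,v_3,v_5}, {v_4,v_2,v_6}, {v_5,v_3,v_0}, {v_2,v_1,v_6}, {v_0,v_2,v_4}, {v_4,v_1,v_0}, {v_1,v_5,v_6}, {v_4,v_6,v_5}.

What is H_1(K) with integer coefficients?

We work with the vertex ordering v_0 < v_1 < v_2 < v_3 < v_4 < v_5 < v_6. The simplices of K, each written with vertices in increasing order, are:

  0-simplices (7): [v_0], [v_1], [v_2], [v_3], [v_4], [v_5], [v_6]
  1-simplices (18): (18 of them)
  2-simplices (12): (12 of them)

giving chain groups C_0 ≅ Z^7, C_1 ≅ Z^18, C_2 ≅ Z^12.

∂_1: C_1 → C_0 sends each edge [p,q] (with p < q) to q − p. For instance
  ∂[v_1,v_4] = [v_4] − [v_1].
The 7×18 boundary matrix has rank 6 and Smith normal form diag(1,1,1,1,1,1).

The boundary map ∂_2: C_2 → C_1 acts by ∂[p,q,r] = [q,r] − [p,r] + [p,q]. For instance
  ∂[v_1,v_2,v_6] = [v_2,v_6] − [v_1,v_6] + [v_1,v_2],
  ∂[v_0,v_1,v_5] = [v_1,v_5] − [v_0,v_5] + [v_0,v_1].
The 18×12 boundary matrix has rank 12 and Smith normal form diag(1,1,1,1,1,1,1,1,1,1,1,2).

From H_k ≅ ker(∂_k) / im(∂_{k+1}) we obtain:

  H_1: rank ker ∂_1 − rank ∂_2 = (18 − 6) − 12 = 0, and ∂_2 has invariant factor 2 > 1, so H_1 ≅ Z/2Z.

H_1 ≅ Z/2Z.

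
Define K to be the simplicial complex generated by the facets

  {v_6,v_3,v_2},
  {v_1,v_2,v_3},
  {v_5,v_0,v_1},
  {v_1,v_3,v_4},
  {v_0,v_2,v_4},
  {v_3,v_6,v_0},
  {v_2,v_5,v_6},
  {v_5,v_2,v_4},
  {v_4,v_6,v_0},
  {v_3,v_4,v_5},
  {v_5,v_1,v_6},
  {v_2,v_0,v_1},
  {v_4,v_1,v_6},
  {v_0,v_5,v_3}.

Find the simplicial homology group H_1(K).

Take the total order v_0 < v_1 < v_2 < v_3 < v_4 < v_5 < v_6 on the vertex set. Then K (dimension 2) consists of the simplices:

  0-simplices (7): [v_0], [v_1], [v_2], [v_3], [v_4], [v_5], [v_6]
  1-simplices (21): (21 of them)
  2-simplices (14): (14 of them)

so the chain groups are C_0 ≅ Z^7, C_1 ≅ Z^21, C_2 ≅ Z^14.

∂_1: C_1 → C_0 is given by ∂[p,q] = [q] − [p]. For instance
  ∂[v_4,v_6] = [v_6] − [v_4].
This gives a 7×21 integer matrix of rank 6; reducing to Smith normal form yields diagonal entries (1,1,1,1,1,1).

The boundary map ∂_2: C_2 → C_1 maps a triangle to the signed sum of its edges. For instance
  ∂[v_0,v_4,v_6] = [v_4,v_6] − [v_0,v_6] + [v_0,v_4],
  ∂[v_2,v_5,v_6] = [v_5,v_6] − [v_2,v_6] + [v_2,v_5].
The 21×14 boundary matrix has rank 13 and Smith normal form diag(1,1,1,1,1,1,1,1,1,1,1,1,1).

Reading off H_k = ker ∂_k / im ∂_{k+1}:

  H_1: rank ker ∂_1 − rank ∂_2 = (21 − 6) − 13 = 2, and the invariant factors of ∂_2 are all 1, so H_1 = Z^2.

H_1 = Z^2.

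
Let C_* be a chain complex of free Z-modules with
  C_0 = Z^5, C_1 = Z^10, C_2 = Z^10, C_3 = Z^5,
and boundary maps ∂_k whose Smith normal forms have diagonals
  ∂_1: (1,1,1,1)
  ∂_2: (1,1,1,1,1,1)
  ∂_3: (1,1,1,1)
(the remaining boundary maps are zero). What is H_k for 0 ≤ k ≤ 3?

H_0 = Z,  H_1 = 0,  H_2 = 0,  H_3 = Z.

H_0: b_0 = 5 − 0 − 4 = 1; torsion from ∂_1 factors > 1: none. So H_0 = Z.
H_1: b_1 = 10 − 4 − 6 = 0; torsion from ∂_2 factors > 1: none. So H_1 = 0.
H_2: b_2 = 10 − 6 − 4 = 0; torsion from ∂_3 factors > 1: none. So H_2 = 0.
H_3: b_3 = 5 − 4 − 0 = 1; torsion from ∂_4 factors > 1: none. So H_3 = Z.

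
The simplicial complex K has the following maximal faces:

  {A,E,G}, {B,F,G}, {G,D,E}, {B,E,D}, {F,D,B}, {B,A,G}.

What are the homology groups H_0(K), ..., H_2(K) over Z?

We work with the vertex ordering A < B < D < E < F < G. The simplices of K, each written with vertices in increasing order, are:

  0-simplices (6): A, B, D, E, F, G
  1-simplices (12): AB, AE, AG, BD, BE, BF, BG, DE, DF, DG, EG, FG
  2-simplices (6): ABG, AEG, BDE, BDF, BFG, DEG

giving chain groups C_0 ≅ Z^6, C_1 ≅ Z^12, C_2 ≅ Z^6.

Boundary ∂_1: C_1 → C_0 sends each edge [p,q] (with p < q) to q − p. For instance
  ∂DG = G − D.
As a 6×12 matrix over Z this has rank 5, with invariant factors (1,1,1,1,1).

Boundary ∂_2: C_2 → C_1 maps a triangle to the signed sum of its edges. For instance
  ∂DEG = EG − DG + DE,
  ∂BDF = DF − BF + BD.
The resulting 12×6 matrix has rank 6, and its Smith normal form has invariant factors (1,1,1,1,1,1).

Computing H_k = (kernel of ∂_k) / (image of ∂_{k+1}):

  H_0: rank C_0 − rank ∂_1 = 6 − 5 = 1, and the invariant factors of ∂_1 are all 1, so H_0 ≅ Z.
  H_1: rank ker ∂_1 − rank ∂_2 = (12 − 5) − 6 = 1, and the invariant factors of ∂_2 are all 1, so H_1 ≅ Z.
  H_2: rank ker ∂_2 − rank ∂_3 = (6 − 6) − 0 = 0, and there is no ∂_3, so H_2 ≅ 0.

H_0 ≅ Z,  H_1 ≅ Z,  H_2 = 0.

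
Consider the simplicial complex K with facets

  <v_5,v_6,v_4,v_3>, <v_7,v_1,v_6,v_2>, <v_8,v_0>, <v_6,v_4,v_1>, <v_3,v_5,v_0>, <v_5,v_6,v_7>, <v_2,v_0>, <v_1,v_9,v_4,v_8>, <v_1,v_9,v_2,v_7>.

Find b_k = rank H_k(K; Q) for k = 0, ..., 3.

Order the vertices as v_0 < v_1 < v_2 < v_3 < v_4 < v_5 < v_6 < v_7 < v_8 < v_9. Listing each simplex with vertices in this order, K has dimension 3 with simplices:

  0-simplices (10): [v_0], [v_1], [v_2], [v_3], [v_4], [v_5], [v_6], [v_7], [v_8], [v_9]
  1-simplices (25): (25 of them)
  2-simplices (18): (18 of them)
  3-simplices (4): [v_1,v_2,v_6,v_7], [v_1,v_2,v_7,v_9], [v_1,v_4,v_8,v_9], [v_3,v_4,v_5,v_6]

Hence C_0 ≅ Z^10, C_1 ≅ Z^25, C_2 ≅ Z^18, C_3 ≅ Z^4.

∂_1: C_1 → C_0 sends each edge [p,q] (with p < q) to q − p. For instance
  ∂[v_2,v_9] = [v_9] − [v_2].
The resulting 10×25 matrix has rank 9, and its Smith normal form has invariant factors (1,1,1,1,1,1,1,1,1).

∂_2: C_2 → C_1 maps a triangle to the signed sum of its edges. For instance
  ∂[v_1,v_6,v_7] = [v_6,v_7] − [v_1,v_7] + [v_1,v_6],
  ∂[v_1,v_2,v_9] = [v_2,v_9] − [v_1,v_9] + [v_1,v_2].
As a 25×18 matrix over Z this has rank 14, with invariant factors (1,1,1,1,1,1,1,1,1,1,1,1,1,1).

∂_3: C_3 → C_2 sends each 3-simplex σ to the alternating sum Σ_i (−1)^i (σ with its i-th vertex removed). For instance
  ∂[v_3,v_4,v_5,v_6] = [v_4,v_5,v_6] − [v_3,v_5,v_6] + [v_3,v_4,v_6] − [v_3,v_4,v_5],
  ∂[v_1,v_2,v_7,v_9] = [v_2,v_7,v_9] − [v_1,v_7,v_9] + [v_1,v_2,v_9] − [v_1,v_2,v_7].
The 18×4 boundary matrix has rank 4 and Smith normal form diag(1,1,1,1).

Reading off H_k = ker ∂_k / im ∂_{k+1}:

  H_0: rank C_0 − rank ∂_1 = 10 − 9 = 1, and the invariant factors of ∂_1 are all 1, so H_0 ≅ Z.
  H_1: rank ker ∂_1 − rank ∂_2 = (25 − 9) − 14 = 2, and the invariant factors of ∂_2 are all 1, so H_1 ≅ Z^2.
  H_2: rank ker ∂_2 − rank ∂_3 = (18 − 14) − 4 = 0, and the invariant factors of ∂_3 are all 1, so H_2 ≅ 0.
  H_3: rank ker ∂_3 − rank ∂_4 = (4 − 4) − 0 = 0, and there is no ∂_4, so H_3 ≅ 0.

Hence the Betti numbers are b_0 = 1, b_1 = 2, b_2 = 0, b_3 = 0.

b_0 = 1, b_1 = 2, b_2 = 0, b_3 = 0.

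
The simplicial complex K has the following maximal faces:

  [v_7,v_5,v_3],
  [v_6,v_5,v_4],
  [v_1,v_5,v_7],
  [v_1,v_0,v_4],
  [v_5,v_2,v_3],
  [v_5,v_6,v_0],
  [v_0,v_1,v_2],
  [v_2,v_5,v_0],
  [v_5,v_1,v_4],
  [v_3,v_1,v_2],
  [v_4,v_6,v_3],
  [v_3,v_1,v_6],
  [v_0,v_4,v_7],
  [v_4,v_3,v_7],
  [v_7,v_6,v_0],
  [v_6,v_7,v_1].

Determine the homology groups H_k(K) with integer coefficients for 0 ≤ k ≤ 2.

Take the total order v_0 < v_1 < v_2 < v_3 < v_4 < v_5 < v_6 < v_7 on the vertex set. Then K (dimension 2) consists of the simplices:

  0-simplices (8): [v_0], [v_1], [v_2], [v_3], [v_4], [v_5], [v_6], [v_7]
  1-simplices (24): (24 of them)
  2-simplices (16): (16 of them)

Hence C_0 ≅ Z^8, C_1 ≅ Z^24, C_2 ≅ Z^16.

Boundary ∂_1: C_1 → C_0 maps an edge to its endpoints' difference, ∂[p,q] = q − p. For instance
  ∂[v_3,v_4] = [v_4] − [v_3].
The resulting 8×24 matrix has rank 7, and its Smith normal form has invariant factors (1,1,1,1,1,1,1).

∂_2: C_2 → C_1 sends each 2-simplex [p,q,r] to [q,r] − [p,r] + [p,q]. For instance
  ∂[v_0,v_1,v_2] = [v_1,v_2] − [v_0,v_2] + [v_0,v_1],
  ∂[v_3,v_4,v_7] = [v_4,v_7] − [v_3,v_7] + [v_3,v_4].
The resulting 24×16 matrix has rank 15, and its Smith normal form has invariant factors (1,1,1,1,1,1,1,1,1,1,1,1,1,1,1).

Now H_k = ker ∂_k / im ∂_{k+1}, so:

  H_0: rank C_0 − rank ∂_1 = 8 − 7 = 1, and the invariant factors of ∂_1 are all 1, so H_0 ≅ Z.
  H_1: rank ker ∂_1 − rank ∂_2 = (24 − 7) − 15 = 2, and the invariant factors of ∂_2 are all 1, so H_1 ≅ Z^2.
  H_2: rank ker ∂_2 − rank ∂_3 = (16 − 15) − 0 = 1, and there is no ∂_3, so H_2 ≅ Z.

As a check, the Euler characteristic is 8 − 24 + 16 = 0, which agrees with 1 − 2 + 1 = 0.

H_0 = Z,  H_1 = Z^2,  H_2 = Z.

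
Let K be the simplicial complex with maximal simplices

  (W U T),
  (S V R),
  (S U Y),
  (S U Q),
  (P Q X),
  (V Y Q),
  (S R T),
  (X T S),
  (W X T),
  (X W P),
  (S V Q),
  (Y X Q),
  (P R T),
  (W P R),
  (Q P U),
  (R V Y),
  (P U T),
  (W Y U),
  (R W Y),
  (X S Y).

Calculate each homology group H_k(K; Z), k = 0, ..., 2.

Take the total order P < Q < R < S < T < U < V < W < X < Y on the vertex set. Then K (dimension 2) consists of the simplices:

  0-simplices (10): P, Q, R, S, T, U, V, W, X, Y
  1-simplices (30): PQ, PR, PT, PU, PW, PX, QS, QU, QV, QX, QY, RS, RT, RV, RW, RY, ST, SU, SV, SX, SY, TU, TW, TX, UW, UY, VY, WX, WY, XY
  2-simplices (20): PQU, PQX, PRT, PRW, PTU, PWX, QSU, QSV, QVY, QXY, RST, RSV, RVY, RWY, STX, SUY, SXY, TUW, TWX, UWY

Hence C_0 ≅ Z^10, C_1 ≅ Z^30, C_2 ≅ Z^20.

Boundary ∂_1: C_1 → C_0 sends each edge [p,q] (with p < q) to q − p. For instance
  ∂PW = W − P.
The 10×30 boundary matrix has rank 9 and Smith normal form diag(1,1,1,1,1,1,1,1,1).

∂_2: C_2 → C_1 acts by ∂[p,q,r] = [q,r] − [p,r] + [p,q]. For instance
  ∂PRT = RT − PT + PR,
  ∂QVY = VY − QY + QV.
This gives a 30×20 integer matrix of rank 20; reducing to Smith normal form yields diagonal entries (1,1,1,1,1,1,1,1,1,1,1,1,1,1,1,1,1,1,1,2).

Now H_k = ker ∂_k / im ∂_{k+1}, so:

  H_0: rank C_0 − rank ∂_1 = 10 − 9 = 1, and the invariant factors of ∂_1 are all 1, so H_0 ≅ Z.
  H_1: rank ker ∂_1 − rank ∂_2 = (30 − 9) − 20 = 1, and ∂_2 has invariant factor 2 > 1, so H_1 ≅ Z ⊕ Z_2.
  H_2: rank ker ∂_2 − rank ∂_3 = (20 − 20) − 0 = 0, and there is no ∂_3, so H_2 ≅ 0.

(K is a triangulation of the Klein bottle.)

H_0 ≅ Z,  H_1 ≅ Z ⊕ Z_2,  H_2 = 0.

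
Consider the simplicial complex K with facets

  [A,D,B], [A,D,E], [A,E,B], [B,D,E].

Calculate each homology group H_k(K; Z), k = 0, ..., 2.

We work with the vertex ordering A < B < D < E. The simplices of K, each written with vertices in increasing order, are:

  0-simplices (4): A, B, D, E
  1-simplices (6): AB, AD, AE, BD, BE, DE
  2-simplices (4): ABD, ABE, ADE, BDE

giving chain groups C_0 ≅ Z^4, C_1 ≅ Z^6, C_2 ≅ Z^4.

∂_1: C_1 → C_0 maps an edge to its endpoints' difference, ∂[p,q] = q − p. For instance
  ∂AE = E − A.
This gives a 4×6 integer matrix of rank 3; reducing to Smith normal form yields diagonal entries (1,1,1).

Boundary ∂_2: C_2 → C_1 acts by ∂[p,q,r] = [q,r] − [p,r] + [p,q]. For instance
  ∂ABD = BD − AD + AB,
  ∂ABE = BE − AE + AB.
This gives a 6×4 integer matrix of rank 3; reducing to Smith normal form yields diagonal entries (1,1,1).

Computing H_k = (kernel of ∂_k) / (image of ∂_{k+1}):

  H_0: rank C_0 − rank ∂_1 = 4 − 3 = 1, and the invariant factors of ∂_1 are all 1, so H_0 = Z.
  H_1: rank ker ∂_1 − rank ∂_2 = (6 − 3) − 3 = 0, and the invariant factors of ∂_2 are all 1, so H_1 = 0.
  H_2: rank ker ∂_2 − rank ∂_3 = (4 − 3) − 0 = 1, and there is no ∂_3, so H_2 = Z.

As a check, the Euler characteristic is 4 − 6 + 4 = 2, which agrees with 1 − 0 + 1 = 2.

H_0 ≅ Z,  H_1 = 0,  H_2 ≅ Z.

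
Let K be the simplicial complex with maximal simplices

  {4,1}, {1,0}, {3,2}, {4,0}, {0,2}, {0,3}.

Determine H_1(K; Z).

Fix the vertex order 0 < 1 < 2 < 3 < 4 and write every simplex with vertices in increasing order. Then dim K = 1 and the simplices of K are:

  0-simplices (5): [0], [1], [2], [3], [4]
  1-simplices (6): [0,1], [0,2], [0,3], [0,4], [1,4], [2,3]

Hence C_0 ≅ Z^5, C_1 ≅ Z^6.

Boundary ∂_1: C_1 → C_0 maps an edge to its endpoints' difference, ∂[p,q] = q − p. For instance
  ∂[1,4] = [4] − [1].
The 5×6 boundary matrix has rank 4 and Smith normal form diag(1,1,1,1).

Reading off H_k = ker ∂_k / im ∂_{k+1}:

  H_1: rank ker ∂_1 − rank ∂_2 = (6 − 4) − 0 = 2, and there is no ∂_2, so H_1 = Z^2.

(K is a triangulation of a wedge of 2 circles.)

H_1 = Z^2.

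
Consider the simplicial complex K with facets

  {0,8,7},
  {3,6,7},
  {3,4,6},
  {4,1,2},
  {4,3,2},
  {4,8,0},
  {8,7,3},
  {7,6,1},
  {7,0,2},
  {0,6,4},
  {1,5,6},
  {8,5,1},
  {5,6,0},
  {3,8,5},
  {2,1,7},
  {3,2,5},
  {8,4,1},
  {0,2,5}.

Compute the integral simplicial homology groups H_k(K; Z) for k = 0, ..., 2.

We work with the vertex ordering 0 < 1 < 2 < 3 < 4 < 5 < 6 < 7 < 8. The simplices of K, each written with vertices in increasing order, are:

  0-simplices (9): [0], [1], [2], [3], [4], [5], [6], [7], [8]
  1-simplices (27): (27 of them)
  2-simplices (18): [0,2,5], [0,2,7], [0,4,6], [0,4,8], [0,5,6], [0,7,8], [1,2,4], [1,2,7], [1,4,8], [1,5,6], [1,5,8], [1,6,7], [2,3,4], [2,3,5], [3,4,6], [3,5,8], [3,6,7], [3,7,8]

Hence C_0 ≅ Z^9, C_1 ≅ Z^27, C_2 ≅ Z^18.

Boundary ∂_1: C_1 → C_0 sends each edge [p,q] (with p < q) to q − p. For instance
  ∂[0,6] = [6] − [0].
The 9×27 boundary matrix has rank 8 and Smith normal form diag(1,1,1,1,1,1,1,1).

Boundary ∂_2: C_2 → C_1 acts by ∂[p,q,r] = [q,r] − [p,r] + [p,q]. For instance
  ∂[0,2,5] = [2,5] − [0,5] + [0,2],
  ∂[0,4,8] = [4,8] − [0,8] + [0,4].
The 27×18 boundary matrix has rank 17 and Smith normal form diag(1,1,1,1,1,1,1,1,1,1,1,1,1,1,1,1,1).

From H_k ≅ ker(∂_k) / im(∂_{k+1}) we obtain:

  H_0: rank C_0 − rank ∂_1 = 9 − 8 = 1, and the invariant factors of ∂_1 are all 1, so H_0 = Z.
  H_1: rank ker ∂_1 − rank ∂_2 = (27 − 8) − 17 = 2, and the invariant factors of ∂_2 are all 1, so H_1 = Z^2.
  H_2: rank ker ∂_2 − rank ∂_3 = (18 − 17) − 0 = 1, and there is no ∂_3, so H_2 = Z.

(K is a triangulation of the torus T^2.)

H_0 = Z,  H_1 = Z^2,  H_2 = Z.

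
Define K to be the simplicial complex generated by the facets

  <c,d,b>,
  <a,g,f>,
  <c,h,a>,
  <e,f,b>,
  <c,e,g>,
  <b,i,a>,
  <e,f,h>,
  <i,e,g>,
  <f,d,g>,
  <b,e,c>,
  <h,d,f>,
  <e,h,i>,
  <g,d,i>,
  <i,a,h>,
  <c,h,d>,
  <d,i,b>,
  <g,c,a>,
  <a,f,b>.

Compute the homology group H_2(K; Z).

H_2 = Z.

Fix the vertex order a < b < c < d < e < f < g < h < i and write every simplex with vertices in increasing order. Then dim K = 2 and the simplices of K are:

  0-simplices (9): a, b, c, d, e, f, g, h, i
  1-simplices (27): ab, ac, af, ag, ah, ai, bc, bd, be, bf, bi, cd, ce, cg, ch, df, dg, dh, di, ef, eg, eh, ei, fg, fh, gi, hi
  2-simplices (18): abf, abi, acg, ach, afg, ahi, bcd, bce, bdi, bef, cdh, ceg, dfg, dfh, dgi, efh, egi, ehi

so the chain groups are C_0 ≅ Z^9, C_1 ≅ Z^27, C_2 ≅ Z^18.

Boundary ∂_1: C_1 → C_0 maps an edge to its endpoints' difference, ∂[p,q] = q − p.
This gives a 9×27 integer matrix of rank 8; reducing to Smith normal form yields diagonal entries (1,1,1,1,1,1,1,1).

Boundary ∂_2: C_2 → C_1 sends each 2-simplex [p,q,r] to [q,r] − [p,r] + [p,q]. For instance
  ∂bef = ef − bf + be,
  ∂cdh = dh − ch + cd.
This gives a 27×18 integer matrix of rank 17; reducing to Smith normal form yields diagonal entries (1,1,1,1,1,1,1,1,1,1,1,1,1,1,1,1,1).

From H_k ≅ ker(∂_k) / im(∂_{k+1}) we obtain:

  H_2: rank ker ∂_2 − rank ∂_3 = (18 − 17) − 0 = 1, and there is no ∂_3, so H_2 ≅ Z.

(K is a triangulation of the torus T^2.)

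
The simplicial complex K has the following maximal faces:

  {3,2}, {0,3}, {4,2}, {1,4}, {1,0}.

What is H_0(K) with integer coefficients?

Order the vertices as 0 < 1 < 2 < 3 < 4. Listing each simplex with vertices in this order, K has dimension 1 with simplices:

  0-simplices (5): [0], [1], [2], [3], [4]
  1-simplices (5): [0,1], [0,3], [1,4], [2,3], [2,4]

so the chain groups are C_0 ≅ Z^5, C_1 ≅ Z^5.

∂_1: C_1 → C_0 sends each edge [p,q] (with p < q) to q − p.
The 5×5 boundary matrix has rank 4 and Smith normal form diag(1,1,1,1).

Computing H_k = (kernel of ∂_k) / (image of ∂_{k+1}):

  H_0: rank C_0 − rank ∂_1 = 5 − 4 = 1, and the invariant factors of ∂_1 are all 1, so H_0 ≅ Z.

H_0 = Z.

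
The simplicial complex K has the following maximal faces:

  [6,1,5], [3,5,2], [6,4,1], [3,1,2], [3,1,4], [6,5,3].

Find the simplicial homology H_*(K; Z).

We work with the vertex ordering 1 < 2 < 3 < 4 < 5 < 6. The simplices of K, each written with vertices in increasing order, are:

  0-simplices (6): [1], [2], [3], [4], [5], [6]
  1-simplices (12): [1,2], [1,3], [1,4], [1,5], [1,6], [2,3], [2,5], [3,4], [3,5], [3,6], [4,6], [5,6]
  2-simplices (6): [1,2,3], [1,3,4], [1,4,6], [1,5,6], [2,3,5], [3,5,6]

so the chain groups are C_0 ≅ Z^6, C_1 ≅ Z^12, C_2 ≅ Z^6.

Boundary ∂_1: C_1 → C_0 sends each edge [p,q] (with p < q) to q − p. For instance
  ∂[3,4] = [4] − [3].
The 6×12 boundary matrix has rank 5 and Smith normal form diag(1,1,1,1,1).

The boundary map ∂_2: C_2 → C_1 maps a triangle to the signed sum of its edges. For instance
  ∂[1,4,6] = [4,6] − [1,6] + [1,4],
  ∂[1,3,4] = [3,4] − [1,4] + [1,3].
As a 12×6 matrix over Z this has rank 6, with invariant factors (1,1,1,1,1,1).

From H_k ≅ ker(∂_k) / im(∂_{k+1}) we obtain:

  H_0: rank C_0 − rank ∂_1 = 6 − 5 = 1, and the invariant factors of ∂_1 are all 1, so H_0 = Z.
  H_1: rank ker ∂_1 − rank ∂_2 = (12 − 5) − 6 = 1, and the invariant factors of ∂_2 are all 1, so H_1 = Z.
  H_2: rank ker ∂_2 − rank ∂_3 = (6 − 6) − 0 = 0, and there is no ∂_3, so H_2 = 0.

(K is a triangulation of the cylinder S^1 x I.)

H_0 = Z,  H_1 = Z,  H_2 = 0.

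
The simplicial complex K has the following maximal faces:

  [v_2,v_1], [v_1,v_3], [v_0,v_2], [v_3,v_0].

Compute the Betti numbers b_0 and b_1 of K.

b_0 = 1, b_1 = 1.

We work with the vertex ordering v_0 < v_1 < v_2 < v_3. The simplices of K, each written with vertices in increasing order, are:

  0-simplices (4): [v_0], [v_1], [v_2], [v_3]
  1-simplices (4): [v_0,v_2], [v_0,v_3], [v_1,v_2], [v_1,v_3]

so the chain groups are C_0 ≅ Z^4, C_1 ≅ Z^4.

∂_1: C_1 → C_0 sends each edge [p,q] (with p < q) to q − p. For instance
  ∂[v_1,v_3] = [v_3] − [v_1].
This gives a 4×4 integer matrix of rank 3; reducing to Smith normal form yields diagonal entries (1,1,1).

From H_k ≅ ker(∂_k) / im(∂_{k+1}) we obtain:

  H_0: rank C_0 − rank ∂_1 = 4 − 3 = 1, and the invariant factors of ∂_1 are all 1, so H_0 ≅ Z.
  H_1: rank ker ∂_1 − rank ∂_2 = (4 − 3) − 0 = 1, and there is no ∂_2, so H_1 ≅ Z.

As a check, the Euler characteristic is 4 − 4 = 0, which agrees with 1 − 1 = 0.
(K is a triangulation of the circle S^1.)

Hence the Betti numbers are b_0 = 1, b_1 = 1.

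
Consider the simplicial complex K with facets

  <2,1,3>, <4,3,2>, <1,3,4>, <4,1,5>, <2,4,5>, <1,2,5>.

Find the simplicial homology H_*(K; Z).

H_0 ≅ Z,  H_1 = 0,  H_2 ≅ Z.

Fix the vertex order 1 < 2 < 3 < 4 < 5 and write every simplex with vertices in increasing order. Then dim K = 2 and the simplices of K are:

  0-simplices (5): [1], [2], [3], [4], [5]
  1-simplices (9): [1,2], [1,3], [1,4], [1,5], [2,3], [2,4], [2,5], [3,4], [4,5]
  2-simplices (6): [1,2,3], [1,2,5], [1,3,4], [1,4,5], [2,3,4], [2,4,5]

giving chain groups C_0 ≅ Z^5, C_1 ≅ Z^9, C_2 ≅ Z^6.

The boundary map ∂_1: C_1 → C_0 is given by ∂[p,q] = [q] − [p].
The 5×9 boundary matrix has rank 4 and Smith normal form diag(1,1,1,1).

The boundary map ∂_2: C_2 → C_1 acts by ∂[p,q,r] = [q,r] − [p,r] + [p,q]. For instance
  ∂[1,2,3] = [2,3] − [1,3] + [1,2],
  ∂[1,4,5] = [4,5] − [1,5] + [1,4].
This gives a 9×6 integer matrix of rank 5; reducing to Smith normal form yields diagonal entries (1,1,1,1,1).

Now H_k = ker ∂_k / im ∂_{k+1}, so:

  H_0: rank C_0 − rank ∂_1 = 5 − 4 = 1, and the invariant factors of ∂_1 are all 1, so H_0 ≅ Z.
  H_1: rank ker ∂_1 − rank ∂_2 = (9 − 4) − 5 = 0, and the invariant factors of ∂_2 are all 1, so H_1 ≅ 0.
  H_2: rank ker ∂_2 − rank ∂_3 = (6 − 5) − 0 = 1, and there is no ∂_3, so H_2 ≅ Z.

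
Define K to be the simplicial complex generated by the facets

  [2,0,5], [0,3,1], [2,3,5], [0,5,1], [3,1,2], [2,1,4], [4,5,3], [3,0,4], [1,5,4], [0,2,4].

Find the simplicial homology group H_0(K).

Order the vertices as 0 < 1 < 2 < 3 < 4 < 5. Listing each simplex with vertices in this order, K has dimension 2 with simplices:

  0-simplices (6): [0], [1], [2], [3], [4], [5]
  1-simplices (15): [0,1], [0,2], [0,3], [0,4], [0,5], [1,2], [1,3], [1,4], [1,5], [2,3], [2,4], [2,5], [3,4], [3,5], [4,5]
  2-simplices (10): [0,1,3], [0,1,5], [0,2,4], [0,2,5], [0,3,4], [1,2,3], [1,2,4], [1,4,5], [2,3,5], [3,4,5]

Hence C_0 ≅ Z^6, C_1 ≅ Z^15, C_2 ≅ Z^10.

∂_1: C_1 → C_0 sends each edge [p,q] (with p < q) to q − p. For instance
  ∂[0,1] = [1] − [0].
The 6×15 boundary matrix has rank 5 and Smith normal form diag(1,1,1,1,1).

The boundary map ∂_2: C_2 → C_1 acts by ∂[p,q,r] = [q,r] − [p,r] + [p,q]. For instance
  ∂[0,3,4] = [3,4] − [0,4] + [0,3],
  ∂[1,4,5] = [4,5] − [1,5] + [1,4].
This gives a 15×10 integer matrix of rank 10; reducing to Smith normal form yields diagonal entries (1,1,1,1,1,1,1,1,1,2).

From H_k ≅ ker(∂_k) / im(∂_{k+1}) we obtain:

  H_0: rank C_0 − rank ∂_1 = 6 − 5 = 1, and the invariant factors of ∂_1 are all 1, so H_0 ≅ Z.

H_0 ≅ Z.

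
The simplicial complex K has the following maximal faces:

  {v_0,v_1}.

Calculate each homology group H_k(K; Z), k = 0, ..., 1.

H_0 = Z,  H_1 = 0.

We work with the vertex ordering v_0 < v_1. The simplices of K, each written with vertices in increasing order, are:

  0-simplices (2): [v_0], [v_1]
  1-simplices (1): [v_0,v_1]

so the chain groups are C_0 ≅ Z^2, C_1 ≅ Z^1.

Boundary ∂_1: C_1 → C_0 maps an edge to its endpoints' difference, ∂[p,q] = q − p.
As a 2×1 matrix over Z this has rank 1, with invariant factors (1).

From H_k ≅ ker(∂_k) / im(∂_{k+1}) we obtain:

  H_0: rank C_0 − rank ∂_1 = 2 − 1 = 1, and the invariant factors of ∂_1 are all 1, so H_0 ≅ Z.
  H_1: rank ker ∂_1 − rank ∂_2 = (1 − 1) − 0 = 0, and there is no ∂_2, so H_1 ≅ 0.

(K is a triangulation of the 1-simplex.)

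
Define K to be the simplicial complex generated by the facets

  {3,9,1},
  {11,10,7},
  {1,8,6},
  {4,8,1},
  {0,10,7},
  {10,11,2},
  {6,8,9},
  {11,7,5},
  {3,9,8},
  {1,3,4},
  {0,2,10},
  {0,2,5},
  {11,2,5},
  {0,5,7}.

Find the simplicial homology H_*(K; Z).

H_0 ≅ Z^2,  H_1 ≅ Z,  H_2 ≅ Z.

Order the vertices as 0 < 1 < 2 < 3 < 4 < 5 < 6 < 7 < 8 < 9 < 10 < 11. Listing each simplex with vertices in this order, K has dimension 2 with simplices:

  0-simplices (12): [0], [1], [2], [3], [4], [5], [6], [7], [8], [9], [10], [11]
  1-simplices (24): (24 of them)
  2-simplices (14): [0,2,5], [0,2,10], [0,5,7], [0,7,10], [1,3,4], [1,3,9], [1,4,8], [1,6,8], [2,5,11], [2,10,11], [3,8,9], [5,7,11], [6,8,9], [7,10,11]

Hence C_0 ≅ Z^12, C_1 ≅ Z^24, C_2 ≅ Z^14.

∂_1: C_1 → C_0 maps an edge to its endpoints' difference, ∂[p,q] = q − p.
The 12×24 boundary matrix has rank 10 and Smith normal form diag(1,1,1,1,1,1,1,1,1,1).

The boundary map ∂_2: C_2 → C_1 sends each 2-simplex [p,q,r] to [q,r] − [p,r] + [p,q]. For instance
  ∂[2,10,11] = [10,11] − [2,11] + [2,10],
  ∂[2,5,11] = [5,11] − [2,11] + [2,5].
The 24×14 boundary matrix has rank 13 and Smith normal form diag(1,1,1,1,1,1,1,1,1,1,1,1,1).

Now H_k = ker ∂_k / im ∂_{k+1}, so:

  H_0: rank C_0 − rank ∂_1 = 12 − 10 = 2, and the invariant factors of ∂_1 are all 1, so H_0 = Z^2.
  H_1: rank ker ∂_1 − rank ∂_2 = (24 − 10) − 13 = 1, and the invariant factors of ∂_2 are all 1, so H_1 = Z.
  H_2: rank ker ∂_2 − rank ∂_3 = (14 − 13) − 0 = 1, and there is no ∂_3, so H_2 = Z.

As a check, the Euler characteristic is 12 − 24 + 14 = 2, which agrees with 2 − 1 + 1 = 2.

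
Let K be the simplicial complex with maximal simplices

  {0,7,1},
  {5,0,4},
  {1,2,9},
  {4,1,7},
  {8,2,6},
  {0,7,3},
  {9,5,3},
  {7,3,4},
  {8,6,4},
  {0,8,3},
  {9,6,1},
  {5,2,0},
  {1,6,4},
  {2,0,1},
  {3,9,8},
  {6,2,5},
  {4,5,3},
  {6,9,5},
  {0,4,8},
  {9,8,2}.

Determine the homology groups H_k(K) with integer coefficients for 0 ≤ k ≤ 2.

Fix the vertex order 0 < 1 < 2 < 3 < 4 < 5 < 6 < 7 < 8 < 9 and write every simplex with vertices in increasing order. Then dim K = 2 and the simplices of K are:

  0-simplices (10): [0], [1], [2], [3], [4], [5], [6], [7], [8], [9]
  1-simplices (30): (30 of them)
  2-simplices (20): (20 of them)

giving chain groups C_0 ≅ Z^10, C_1 ≅ Z^30, C_2 ≅ Z^20.

Boundary ∂_1: C_1 → C_0 sends each edge [p,q] (with p < q) to q − p.
The 10×30 boundary matrix has rank 9 and Smith normal form diag(1,1,1,1,1,1,1,1,1).

∂_2: C_2 → C_1 maps a triangle to the signed sum of its edges. For instance
  ∂[0,1,7] = [1,7] − [0,7] + [0,1],
  ∂[1,4,7] = [4,7] − [1,7] + [1,4].
This gives a 30×20 integer matrix of rank 20; reducing to Smith normal form yields diagonal entries (1,1,1,1,1,1,1,1,1,1,1,1,1,1,1,1,1,1,1,2).

Reading off H_k = ker ∂_k / im ∂_{k+1}:

  H_0: rank C_0 − rank ∂_1 = 10 − 9 = 1, and the invariant factors of ∂_1 are all 1, so H_0 ≅ Z.
  H_1: rank ker ∂_1 − rank ∂_2 = (30 − 9) − 20 = 1, and ∂_2 has invariant factor 2 > 1, so H_1 ≅ Z × Z/2.
  H_2: rank ker ∂_2 − rank ∂_3 = (20 − 20) − 0 = 0, and there is no ∂_3, so H_2 ≅ 0.

As a check, the Euler characteristic is 10 − 30 + 20 = 0, which agrees with 1 − 1 + 0 = 0.
(K is a triangulation of the Klein bottle.)

H_0 = Z,  H_1 = Z × Z/2,  H_2 = 0.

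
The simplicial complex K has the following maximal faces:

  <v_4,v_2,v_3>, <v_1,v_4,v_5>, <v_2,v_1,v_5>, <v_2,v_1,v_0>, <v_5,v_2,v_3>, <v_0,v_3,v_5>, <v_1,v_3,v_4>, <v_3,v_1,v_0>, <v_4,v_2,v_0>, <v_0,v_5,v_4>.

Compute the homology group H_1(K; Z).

We work with the vertex ordering v_0 < v_1 < v_2 < v_3 < v_4 < v_5. The simplices of K, each written with vertices in increasing order, are:

  0-simplices (6): [v_0], [v_1], [v_2], [v_3], [v_4], [v_5]
  1-simplices (15): (15 of them)
  2-simplices (10): [v_0,v_1,v_2], [v_0,v_1,v_3], [v_0,v_2,v_4], [v_0,v_3,v_5], [v_0,v_4,v_5], [v_1,v_2,v_5], [v_1,v_3,v_4], [v_1,v_4,v_5], [v_2,v_3,v_4], [v_2,v_3,v_5]

so the chain groups are C_0 ≅ Z^6, C_1 ≅ Z^15, C_2 ≅ Z^10.

The boundary map ∂_1: C_1 → C_0 is given by ∂[p,q] = [q] − [p]. For instance
  ∂[v_0,v_3] = [v_3] − [v_0].
The resulting 6×15 matrix has rank 5, and its Smith normal form has invariant factors (1,1,1,1,1).

Boundary ∂_2: C_2 → C_1 maps a triangle to the signed sum of its edges. For instance
  ∂[v_0,v_1,v_2] = [v_1,v_2] − [v_0,v_2] + [v_0,v_1],
  ∂[v_2,v_3,v_5] = [v_3,v_5] − [v_2,v_5] + [v_2,v_3].
As a 15×10 matrix over Z this has rank 10, with invariant factors (1,1,1,1,1,1,1,1,1,2).

Reading off H_k = ker ∂_k / im ∂_{k+1}:

  H_1: rank ker ∂_1 − rank ∂_2 = (15 − 5) − 10 = 0, and ∂_2 has invariant factor 2 > 1, so H_1 ≅ Z/2Z.

H_1 = Z/2Z.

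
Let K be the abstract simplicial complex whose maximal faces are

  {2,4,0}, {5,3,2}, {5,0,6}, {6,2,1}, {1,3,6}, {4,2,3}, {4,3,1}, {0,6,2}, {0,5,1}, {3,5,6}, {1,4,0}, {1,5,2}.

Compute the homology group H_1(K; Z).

H_1 = Z/2Z.

Order the vertices as 0 < 1 < 2 < 3 < 4 < 5 < 6. Listing each simplex with vertices in this order, K has dimension 2 with simplices:

  0-simplices (7): [0], [1], [2], [3], [4], [5], [6]
  1-simplices (18): [0,1], [0,2], [0,4], [0,5], [0,6], [1,2], [1,3], [1,4], [1,5], [1,6], [2,3], [2,4], [2,5], [2,6], [3,4], [3,5], [3,6], [5,6]
  2-simplices (12): [0,1,4], [0,1,5], [0,2,4], [0,2,6], [0,5,6], [1,2,5], [1,2,6], [1,3,4], [1,3,6], [2,3,4], [2,3,5], [3,5,6]

Hence C_0 ≅ Z^7, C_1 ≅ Z^18, C_2 ≅ Z^12.

Boundary ∂_1: C_1 → C_0 maps an edge to its endpoints' difference, ∂[p,q] = q − p.
The resulting 7×18 matrix has rank 6, and its Smith normal form has invariant factors (1,1,1,1,1,1).

The boundary map ∂_2: C_2 → C_1 sends each 2-simplex [p,q,r] to [q,r] − [p,r] + [p,q]. For instance
  ∂[2,3,5] = [3,5] − [2,5] + [2,3],
  ∂[0,5,6] = [5,6] − [0,6] + [0,5].
This gives a 18×12 integer matrix of rank 12; reducing to Smith normal form yields diagonal entries (1,1,1,1,1,1,1,1,1,1,1,2).

Computing H_k = (kernel of ∂_k) / (image of ∂_{k+1}):

  H_1: rank ker ∂_1 − rank ∂_2 = (18 − 6) − 12 = 0, and ∂_2 has invariant factor 2 > 1, so H_1 = Z/2Z.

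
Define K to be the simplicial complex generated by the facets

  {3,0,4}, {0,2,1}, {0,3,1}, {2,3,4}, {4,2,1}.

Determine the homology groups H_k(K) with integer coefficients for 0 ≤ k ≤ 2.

H_0 ≅ Z,  H_1 ≅ Z,  H_2 = 0.

Order the vertices as 0 < 1 < 2 < 3 < 4. Listing each simplex with vertices in this order, K has dimension 2 with simplices:

  0-simplices (5): [0], [1], [2], [3], [4]
  1-simplices (10): [0,1], [0,2], [0,3], [0,4], [1,2], [1,3], [1,4], [2,3], [2,4], [3,4]
  2-simplices (5): [0,1,2], [0,1,3], [0,3,4], [1,2,4], [2,3,4]

Hence C_0 ≅ Z^5, C_1 ≅ Z^10, C_2 ≅ Z^5.

The boundary map ∂_1: C_1 → C_0 sends each edge [p,q] (with p < q) to q − p.
As a 5×10 matrix over Z this has rank 4, with invariant factors (1,1,1,1).

Boundary ∂_2: C_2 → C_1 sends each 2-simplex [p,q,r] to [q,r] − [p,r] + [p,q]. For instance
  ∂[0,1,3] = [1,3] − [0,3] + [0,1],
  ∂[0,3,4] = [3,4] − [0,4] + [0,3].
As a 10×5 matrix over Z this has rank 5, with invariant factors (1,1,1,1,1).

From H_k ≅ ker(∂_k) / im(∂_{k+1}) we obtain:

  H_0: rank C_0 − rank ∂_1 = 5 − 4 = 1, and the invariant factors of ∂_1 are all 1, so H_0 = Z.
  H_1: rank ker ∂_1 − rank ∂_2 = (10 − 4) − 5 = 1, and the invariant factors of ∂_2 are all 1, so H_1 = Z.
  H_2: rank ker ∂_2 − rank ∂_3 = (5 − 5) − 0 = 0, and there is no ∂_3, so H_2 = 0.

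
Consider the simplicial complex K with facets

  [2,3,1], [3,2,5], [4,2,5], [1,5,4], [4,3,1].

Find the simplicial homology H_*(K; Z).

H_0 = Z,  H_1 = Z,  H_2 = 0.

Fix the vertex order 1 < 2 < 3 < 4 < 5 and write every simplex with vertices in increasing order. Then dim K = 2 and the simplices of K are:

  0-simplices (5): [1], [2], [3], [4], [5]
  1-simplices (10): [1,2], [1,3], [1,4], [1,5], [2,3], [2,4], [2,5], [3,4], [3,5], [4,5]
  2-simplices (5): [1,2,3], [1,3,4], [1,4,5], [2,3,5], [2,4,5]

Hence C_0 ≅ Z^5, C_1 ≅ Z^10, C_2 ≅ Z^5.

Boundary ∂_1: C_1 → C_0 maps an edge to its endpoints' difference, ∂[p,q] = q − p. For instance
  ∂[2,4] = [4] − [2].
The 5×10 boundary matrix has rank 4 and Smith normal form diag(1,1,1,1).

The boundary map ∂_2: C_2 → C_1 maps a triangle to the signed sum of its edges. For instance
  ∂[1,4,5] = [4,5] − [1,5] + [1,4],
  ∂[1,3,4] = [3,4] − [1,4] + [1,3].
This gives a 10×5 integer matrix of rank 5; reducing to Smith normal form yields diagonal entries (1,1,1,1,1).

From H_k ≅ ker(∂_k) / im(∂_{k+1}) we obtain:

  H_0: rank C_0 − rank ∂_1 = 5 − 4 = 1, and the invariant factors of ∂_1 are all 1, so H_0 ≅ Z.
  H_1: rank ker ∂_1 − rank ∂_2 = (10 − 4) − 5 = 1, and the invariant factors of ∂_2 are all 1, so H_1 ≅ Z.
  H_2: rank ker ∂_2 − rank ∂_3 = (5 − 5) − 0 = 0, and there is no ∂_3, so H_2 ≅ 0.

As a check, the Euler characteristic is 5 − 10 + 5 = 0, which agrees with 1 − 1 + 0 = 0.
(K is a triangulation of the Möbius band.)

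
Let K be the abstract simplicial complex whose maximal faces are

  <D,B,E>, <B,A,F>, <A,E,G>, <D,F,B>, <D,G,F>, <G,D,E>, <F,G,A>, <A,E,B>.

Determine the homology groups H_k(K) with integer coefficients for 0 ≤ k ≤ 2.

We work with the vertex ordering A < B < D < E < F < G. The simplices of K, each written with vertices in increasing order, are:

  0-simplices (6): A, B, D, E, F, G
  1-simplices (12): AB, AE, AF, AG, BD, BE, BF, DE, DF, DG, EG, FG
  2-simplices (8): ABE, ABF, AEG, AFG, BDE, BDF, DEG, DFG

giving chain groups C_0 ≅ Z^6, C_1 ≅ Z^12, C_2 ≅ Z^8.

∂_1: C_1 → C_0 sends each edge [p,q] (with p < q) to q − p.
The 6×12 boundary matrix has rank 5 and Smith normal form diag(1,1,1,1,1).

∂_2: C_2 → C_1 sends each 2-simplex [p,q,r] to [q,r] − [p,r] + [p,q]. For instance
  ∂ABF = BF − AF + AB,
  ∂DEG = EG − DG + DE.
This gives a 12×8 integer matrix of rank 7; reducing to Smith normal form yields diagonal entries (1,1,1,1,1,1,1).

Reading off H_k = ker ∂_k / im ∂_{k+1}:

  H_0: rank C_0 − rank ∂_1 = 6 − 5 = 1, and the invariant factors of ∂_1 are all 1, so H_0 = Z.
  H_1: rank ker ∂_1 − rank ∂_2 = (12 − 5) − 7 = 0, and the invariant factors of ∂_2 are all 1, so H_1 = 0.
  H_2: rank ker ∂_2 − rank ∂_3 = (8 − 7) − 0 = 1, and there is no ∂_3, so H_2 = Z.

As a check, the Euler characteristic is 6 − 12 + 8 = 2, which agrees with 1 − 0 + 1 = 2.
(K is a triangulation of the 2-sphere S^2.)

H_0 = Z,  H_1 = 0,  H_2 = Z.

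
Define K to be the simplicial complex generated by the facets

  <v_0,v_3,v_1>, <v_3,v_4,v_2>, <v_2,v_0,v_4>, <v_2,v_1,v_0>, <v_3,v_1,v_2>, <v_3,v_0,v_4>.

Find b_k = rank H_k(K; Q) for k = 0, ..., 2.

K has 5 vertices, 9 edges, 6 triangles.
rank ∂_0 = 0, rank ∂_1 = 4 ⇒ b_0 = 5 − 0 − 4 = 1; all invariant factors of ∂_1 are 1 so no torsion. So H_0 = Z.
rank ∂_1 = 4, rank ∂_2 = 5 ⇒ b_1 = 9 − 4 − 5 = 0; all invariant factors of ∂_2 are 1 so no torsion. So H_1 = 0.
rank ∂_2 = 5, rank ∂_3 = 0 ⇒ b_2 = 6 − 5 − 0 = 1. So H_2 = Z.

b_0 = 1, b_1 = 0, b_2 = 1.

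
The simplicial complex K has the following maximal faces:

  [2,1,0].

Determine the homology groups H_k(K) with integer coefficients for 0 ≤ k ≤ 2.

H_0 = Z,  H_1 = 0,  H_2 = 0.

We work with the vertex ordering 0 < 1 < 2. The simplices of K, each written with vertices in increasing order, are:

  0-simplices (3): [0], [1], [2]
  1-simplices (3): [0,1], [0,2], [1,2]
  2-simplices (1): [0,1,2]

Hence C_0 ≅ Z^3, C_1 ≅ Z^3, C_2 ≅ Z^1.

∂_1: C_1 → C_0 maps an edge to its endpoints' difference, ∂[p,q] = q − p. For instance
  ∂[1,2] = [2] − [1].
This gives a 3×3 integer matrix of rank 2; reducing to Smith normal form yields diagonal entries (1,1).

Boundary ∂_2: C_2 → C_1 acts by ∂[p,q,r] = [q,r] − [p,r] + [p,q]. For instance
  ∂[0,1,2] = [1,2] − [0,2] + [0,1].
The 3×1 boundary matrix has rank 1 and Smith normal form diag(1).

Reading off H_k = ker ∂_k / im ∂_{k+1}:

  H_0: rank C_0 − rank ∂_1 = 3 − 2 = 1, and the invariant factors of ∂_1 are all 1, so H_0 = Z.
  H_1: rank ker ∂_1 − rank ∂_2 = (3 − 2) − 1 = 0, and the invariant factors of ∂_2 are all 1, so H_1 = 0.
  H_2: rank ker ∂_2 − rank ∂_3 = (1 − 1) − 0 = 0, and there is no ∂_3, so H_2 = 0.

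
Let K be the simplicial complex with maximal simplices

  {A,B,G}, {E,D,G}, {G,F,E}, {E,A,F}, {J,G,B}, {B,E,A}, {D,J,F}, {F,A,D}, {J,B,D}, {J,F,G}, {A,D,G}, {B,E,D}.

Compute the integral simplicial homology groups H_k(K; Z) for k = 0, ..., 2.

H_0 = Z,  H_1 = Z/2,  H_2 = 0.

Take the total order A < B < D < E < F < G < J on the vertex set. Then K (dimension 2) consists of the simplices:

  0-simplices (7): A, B, D, E, F, G, J
  1-simplices (18): AB, AD, AE, AF, AG, BD, BE, BG, BJ, DE, DF, DG, DJ, EF, EG, FG, FJ, GJ
  2-simplices (12): ABE, ABG, ADF, ADG, AEF, BDE, BDJ, BGJ, DEG, DFJ, EFG, FGJ

so the chain groups are C_0 ≅ Z^7, C_1 ≅ Z^18, C_2 ≅ Z^12.

∂_1: C_1 → C_0 sends each edge [p,q] (with p < q) to q − p.
This gives a 7×18 integer matrix of rank 6; reducing to Smith normal form yields diagonal entries (1,1,1,1,1,1).

The boundary map ∂_2: C_2 → C_1 acts by ∂[p,q,r] = [q,r] − [p,r] + [p,q]. For instance
  ∂ABG = BG − AG + AB,
  ∂DEG = EG − DG + DE.
As a 18×12 matrix over Z this has rank 12, with invariant factors (1,1,1,1,1,1,1,1,1,1,1,2).

Computing H_k = (kernel of ∂_k) / (image of ∂_{k+1}):

  H_0: rank C_0 − rank ∂_1 = 7 − 6 = 1, and the invariant factors of ∂_1 are all 1, so H_0 = Z.
  H_1: rank ker ∂_1 − rank ∂_2 = (18 − 6) − 12 = 0, and ∂_2 has invariant factor 2 > 1, so H_1 = Z/2.
  H_2: rank ker ∂_2 − rank ∂_3 = (12 − 12) − 0 = 0, and there is no ∂_3, so H_2 = 0.

As a check, the Euler characteristic is 7 − 18 + 12 = 1, which agrees with 1 − 0 + 0 = 1.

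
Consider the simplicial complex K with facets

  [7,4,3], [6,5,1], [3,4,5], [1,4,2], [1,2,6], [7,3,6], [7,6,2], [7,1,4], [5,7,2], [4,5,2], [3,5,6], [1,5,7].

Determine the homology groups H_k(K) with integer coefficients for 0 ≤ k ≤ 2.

Order the vertices as 1 < 2 < 3 < 4 < 5 < 6 < 7. Listing each simplex with vertices in this order, K has dimension 2 with simplices:

  0-simplices (7): [1], [2], [3], [4], [5], [6], [7]
  1-simplices (18): [1,2], [1,4], [1,5], [1,6], [1,7], [2,4], [2,5], [2,6], [2,7], [3,4], [3,5], [3,6], [3,7], [4,5], [4,7], [5,6], [5,7], [6,7]
  2-simplices (12): [1,2,4], [1,2,6], [1,4,7], [1,5,6], [1,5,7], [2,4,5], [2,5,7], [2,6,7], [3,4,5], [3,4,7], [3,5,6], [3,6,7]

so the chain groups are C_0 ≅ Z^7, C_1 ≅ Z^18, C_2 ≅ Z^12.

∂_1: C_1 → C_0 maps an edge to its endpoints' difference, ∂[p,q] = q − p. For instance
  ∂[6,7] = [7] − [6].
The resulting 7×18 matrix has rank 6, and its Smith normal form has invariant factors (1,1,1,1,1,1).

Boundary ∂_2: C_2 → C_1 maps a triangle to the signed sum of its edges. For instance
  ∂[3,4,7] = [4,7] − [3,7] + [3,4],
  ∂[1,5,7] = [5,7] − [1,7] + [1,5].
As a 18×12 matrix over Z this has rank 12, with invariant factors (1,1,1,1,1,1,1,1,1,1,1,2).

Now H_k = ker ∂_k / im ∂_{k+1}, so:

  H_0: rank C_0 − rank ∂_1 = 7 − 6 = 1, and the invariant factors of ∂_1 are all 1, so H_0 = Z.
  H_1: rank ker ∂_1 − rank ∂_2 = (18 − 6) − 12 = 0, and ∂_2 has invariant factor 2 > 1, so H_1 = Z/2.
  H_2: rank ker ∂_2 − rank ∂_3 = (12 − 12) − 0 = 0, and there is no ∂_3, so H_2 = 0.

H_0 = Z,  H_1 = Z/2,  H_2 = 0.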